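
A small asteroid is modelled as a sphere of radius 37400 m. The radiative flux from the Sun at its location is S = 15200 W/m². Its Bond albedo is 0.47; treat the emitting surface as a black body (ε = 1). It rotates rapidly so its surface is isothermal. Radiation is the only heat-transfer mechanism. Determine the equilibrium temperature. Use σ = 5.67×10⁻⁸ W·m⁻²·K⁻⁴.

At equilibrium, absorbed power = emitted power.
Absorbing cross-section = πr² = 4.394×10⁹ m²; emitting surface = 4πr² = 1.758×10¹⁰ m² (ratio 4).
(1−a)S·A_cross = εσ·A_surf·T⁴  ⇒  T⁴ = (1−a)S/(4σ).
T⁴ = 0.530·15200/(4·5.67×10⁻⁸) = 3.552×10¹⁰ K⁴.
T = (3.552×10¹⁰)^(1/4).

T ≈ 434 K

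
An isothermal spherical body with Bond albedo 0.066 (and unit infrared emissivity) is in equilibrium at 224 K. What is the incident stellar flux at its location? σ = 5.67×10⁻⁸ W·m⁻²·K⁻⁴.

S ≈ 611 W/m²

(1−a)S·πr² = σ·4πr²·T⁴ ⇒ S = 4σT⁴/(1−a).
S = 4·5.67×10⁻⁸·2.518×10⁹/0.934.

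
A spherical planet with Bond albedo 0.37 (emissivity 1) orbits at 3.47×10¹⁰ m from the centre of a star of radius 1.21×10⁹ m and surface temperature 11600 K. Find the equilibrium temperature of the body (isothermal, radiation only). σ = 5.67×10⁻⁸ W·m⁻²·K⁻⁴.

The star's surface emits σT_*⁴; at distance d the flux is S = σT_*⁴(R_*/d)².
S = 5.67×10⁻⁸·(11600)⁴·(1.21×10⁹/3.47×10¹⁰)² = 1.248×10⁶ W/m².
For an isothermal sphere T⁴ = (1−a)S/(4σ) = 3.468×10¹² K⁴.

T ≈ 1360 K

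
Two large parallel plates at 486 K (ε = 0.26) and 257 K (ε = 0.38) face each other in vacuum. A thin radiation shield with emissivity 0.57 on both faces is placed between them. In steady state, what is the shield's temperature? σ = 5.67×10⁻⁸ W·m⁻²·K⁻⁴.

In steady state the net flux on the hot side equals that on the cold side.
σ(T₁⁴−T_s⁴)/D₁ = σ(T_s⁴−T₂⁴)/D₂, with D₁ = 1/ε₁+1/ε_s−1 = 4.601, D₂ = 1/ε_s+1/ε₂−1 = 3.386.
Solve for T_s⁴: T_s⁴ = (D₂·T₁⁴ + D₁·T₂⁴)/(D₁+D₂) = 2.617×10¹⁰ K⁴.

T_s ≈ 402 K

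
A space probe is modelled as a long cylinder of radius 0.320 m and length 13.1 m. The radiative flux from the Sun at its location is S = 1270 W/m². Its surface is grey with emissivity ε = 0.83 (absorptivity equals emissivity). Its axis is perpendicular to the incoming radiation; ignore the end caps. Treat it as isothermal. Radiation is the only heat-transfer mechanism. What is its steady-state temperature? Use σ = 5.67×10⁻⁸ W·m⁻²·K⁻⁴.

T ≈ 291 K

At equilibrium, absorbed power = emitted power.
Absorbing cross-section = 2rL = 8.384 m²; emitting surface = 2πrL = 26.34 m² (ratio π).
εS·A_cross = εσ·A_surf·T⁴  ⇒  T⁴ = S/(πσ)   (ε cancels).
T⁴ = 1270/(π·5.67×10⁻⁸) = 7.130×10⁹ K⁴.
T = (7.130×10⁹)^(1/4).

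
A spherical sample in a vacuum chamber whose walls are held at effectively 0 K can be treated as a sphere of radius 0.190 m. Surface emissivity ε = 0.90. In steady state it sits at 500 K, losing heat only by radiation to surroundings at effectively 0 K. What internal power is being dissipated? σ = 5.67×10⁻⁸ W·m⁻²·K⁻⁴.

Steady state: P = εσA T⁴.
A = 4πr² = 0.4536 m²; T⁴ = (500)⁴ = 6.250×10¹⁰ K⁴.
P = 0.90 × 5.67×10⁻⁸ × 0.4536 × 6.250×10¹⁰.

P ≈ 1450 W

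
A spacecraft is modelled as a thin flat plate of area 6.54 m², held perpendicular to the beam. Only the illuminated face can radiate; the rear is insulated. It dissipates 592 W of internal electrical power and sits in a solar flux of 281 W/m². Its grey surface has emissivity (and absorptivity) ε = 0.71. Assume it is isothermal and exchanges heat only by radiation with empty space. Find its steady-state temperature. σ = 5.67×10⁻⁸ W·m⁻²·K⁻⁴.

At steady state, absorbed solar power + internal power = radiated power.
Absorbed: α·S·A_cross = 0.71·281·6.540 = 1305 W (cross-section A).
Total input = 1305 + 592 = 1897 W.
Radiated: εσ·A_surf·T⁴ with A_surf = A = 6.540 m².
T⁴ = 1897/(0.71·5.67×10⁻⁸·6.540) = 7.204×10⁹ K⁴.

T ≈ 291 K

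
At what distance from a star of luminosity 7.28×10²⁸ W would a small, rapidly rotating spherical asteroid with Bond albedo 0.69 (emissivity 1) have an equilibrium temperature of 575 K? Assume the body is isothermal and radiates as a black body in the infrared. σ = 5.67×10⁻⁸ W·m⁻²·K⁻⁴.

For an isothermal black-emitting sphere, (1−a)S·πr² = σ·4πr²·T⁴ ⇒ S = 4σT⁴/(1−a).
S = 4·5.67×10⁻⁸·(575)⁴/0.310 = 79970 W/m².
Flux falls as S = L/(4πd²), so d = √(L/(4πS)) = √(7.28×10²⁸/(4π·79970)).

d ≈ 2.69×10¹¹ m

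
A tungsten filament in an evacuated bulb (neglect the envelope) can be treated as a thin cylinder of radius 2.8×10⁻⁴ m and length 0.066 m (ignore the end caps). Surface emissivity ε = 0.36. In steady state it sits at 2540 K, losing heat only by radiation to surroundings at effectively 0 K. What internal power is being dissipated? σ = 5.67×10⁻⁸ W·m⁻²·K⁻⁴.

Steady state: P = εσA T⁴.
A = 2πrL = 1.161×10⁻⁴ m²; T⁴ = (2540)⁴ = 4.162×10¹³ K⁴.
P = 0.36 × 5.67×10⁻⁸ × 1.161×10⁻⁴ × 4.162×10¹³.

P ≈ 98.7 W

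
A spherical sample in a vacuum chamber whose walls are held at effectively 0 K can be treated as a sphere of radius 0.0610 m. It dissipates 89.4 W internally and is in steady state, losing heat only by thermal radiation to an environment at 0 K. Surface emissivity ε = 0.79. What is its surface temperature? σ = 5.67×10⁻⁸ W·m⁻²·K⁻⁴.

T ≈ 455 K

Steady state: internal power = radiated power, P = εσA T⁴.
Radiating area A = 4πr² = 0.04676 m².
T⁴ = P/(εσA) = 89.4/(0.79·5.67×10⁻⁸·0.04676) = 4.268×10¹⁰ K⁴.
T = (4.268×10¹⁰)^(1/4).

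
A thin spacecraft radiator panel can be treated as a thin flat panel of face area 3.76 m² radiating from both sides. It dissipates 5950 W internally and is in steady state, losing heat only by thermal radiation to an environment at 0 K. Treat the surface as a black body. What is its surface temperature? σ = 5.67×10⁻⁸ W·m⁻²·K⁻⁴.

T ≈ 344 K

Steady state: internal power = radiated power, P = εσA T⁴.
Radiating area A = 2·3.76 = 7.520 m².
T⁴ = P/(εσA) = 5950/(1.0·5.67×10⁻⁸·7.520) = 1.395×10¹⁰ K⁴.
T = (1.395×10¹⁰)^(1/4).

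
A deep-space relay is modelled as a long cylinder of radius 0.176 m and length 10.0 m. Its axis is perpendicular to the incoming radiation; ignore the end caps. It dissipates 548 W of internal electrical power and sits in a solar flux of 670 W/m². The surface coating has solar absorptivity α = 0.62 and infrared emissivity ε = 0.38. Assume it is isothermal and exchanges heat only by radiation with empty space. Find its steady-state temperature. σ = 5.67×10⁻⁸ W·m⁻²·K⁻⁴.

T ≈ 303 K

At steady state, absorbed solar power + internal power = radiated power.
Absorbed: α·S·A_cross = 0.62·670·3.520 = 1462 W (cross-section 2rL).
Total input = 1462 + 548 = 2010 W.
Radiated: εσ·A_surf·T⁴ with A_surf = 2πrL = 11.06 m².
T⁴ = 2010/(0.38·5.67×10⁻⁸·11.06) = 8.437×10⁹ K⁴.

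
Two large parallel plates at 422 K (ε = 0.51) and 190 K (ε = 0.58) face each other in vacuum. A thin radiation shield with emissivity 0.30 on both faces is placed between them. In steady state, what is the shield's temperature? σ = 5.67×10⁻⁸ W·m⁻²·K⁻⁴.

T_s ≈ 356 K

In steady state the net flux on the hot side equals that on the cold side.
σ(T₁⁴−T_s⁴)/D₁ = σ(T_s⁴−T₂⁴)/D₂, with D₁ = 1/ε₁+1/ε_s−1 = 4.294, D₂ = 1/ε_s+1/ε₂−1 = 4.057.
Solve for T_s⁴: T_s⁴ = (D₂·T₁⁴ + D₁·T₂⁴)/(D₁+D₂) = 1.608×10¹⁰ K⁴.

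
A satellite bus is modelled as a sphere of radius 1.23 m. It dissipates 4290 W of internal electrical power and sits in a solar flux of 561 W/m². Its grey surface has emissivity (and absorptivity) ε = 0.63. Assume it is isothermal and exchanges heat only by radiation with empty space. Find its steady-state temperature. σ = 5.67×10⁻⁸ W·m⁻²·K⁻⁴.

At steady state, absorbed solar power + internal power = radiated power.
Absorbed: α·S·A_cross = 0.63·561·4.753 = 1680 W (cross-section πr²).
Total input = 1680 + 4290 = 5970 W.
Radiated: εσ·A_surf·T⁴ with A_surf = 4πr² = 19.01 m².
T⁴ = 5970/(0.63·5.67×10⁻⁸·19.01) = 8.791×10⁹ K⁴.

T ≈ 306 K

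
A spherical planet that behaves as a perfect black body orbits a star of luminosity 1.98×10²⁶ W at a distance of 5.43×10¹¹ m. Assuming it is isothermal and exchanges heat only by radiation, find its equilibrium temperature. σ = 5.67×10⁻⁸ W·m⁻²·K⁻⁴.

First find the stellar flux at distance d: S = L/(4πd²) = 1.98×10²⁶/(4π·(5.43×10¹¹)²) = 53.44 W/m².
For an isothermal sphere, absorbed (1−a)S·πr² = emitted σ·4πr²·T⁴, so T⁴ = (1−a)S/(4σ).
T⁴ = 1.00·53.44/(4·5.67×10⁻⁸) = 2.356×10⁸ K⁴.

T ≈ 124 K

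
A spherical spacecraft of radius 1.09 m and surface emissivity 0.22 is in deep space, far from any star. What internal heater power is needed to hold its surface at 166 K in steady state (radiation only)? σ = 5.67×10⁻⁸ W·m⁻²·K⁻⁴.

P ≈ 141 W

P = εσ·4πr²·T⁴.
4πr² = 14.93 m²; T⁴ = 7.593×10⁸ K⁴.
P = 0.22·5.67×10⁻⁸·14.93·7.593×10⁸.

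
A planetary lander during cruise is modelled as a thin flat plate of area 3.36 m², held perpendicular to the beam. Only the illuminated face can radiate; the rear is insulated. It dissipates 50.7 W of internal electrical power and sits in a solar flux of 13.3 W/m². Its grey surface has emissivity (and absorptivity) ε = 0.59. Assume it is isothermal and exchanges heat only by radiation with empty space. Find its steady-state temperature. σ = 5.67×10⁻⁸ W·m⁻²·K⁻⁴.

T ≈ 162 K

At steady state, absorbed solar power + internal power = radiated power.
Absorbed: α·S·A_cross = 0.59·13.3·3.360 = 26.37 W (cross-section A).
Total input = 26.37 + 50.7 = 77.07 W.
Radiated: εσ·A_surf·T⁴ with A_surf = A = 3.360 m².
T⁴ = 77.07/(0.59·5.67×10⁻⁸·3.360) = 6.856×10⁸ K⁴.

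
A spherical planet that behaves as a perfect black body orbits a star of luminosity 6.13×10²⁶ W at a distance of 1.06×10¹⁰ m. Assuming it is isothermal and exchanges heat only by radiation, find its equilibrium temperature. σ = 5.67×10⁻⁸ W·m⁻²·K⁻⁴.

First find the stellar flux at distance d: S = L/(4πd²) = 6.13×10²⁶/(4π·(1.06×10¹⁰)²) = 4.341×10⁵ W/m².
For an isothermal sphere, absorbed (1−a)S·πr² = emitted σ·4πr²·T⁴, so T⁴ = (1−a)S/(4σ).
T⁴ = 1.00·4.341×10⁵/(4·5.67×10⁻⁸) = 1.914×10¹² K⁴.

T ≈ 1180 K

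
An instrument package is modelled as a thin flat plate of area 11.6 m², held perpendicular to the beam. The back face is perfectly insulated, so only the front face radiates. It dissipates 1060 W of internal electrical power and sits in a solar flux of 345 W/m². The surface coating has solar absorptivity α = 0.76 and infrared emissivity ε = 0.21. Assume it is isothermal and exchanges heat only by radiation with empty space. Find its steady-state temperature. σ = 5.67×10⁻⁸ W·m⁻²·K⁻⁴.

T ≈ 415 K

At steady state, absorbed solar power + internal power = radiated power.
Absorbed: α·S·A_cross = 0.76·345·11.60 = 3042 W (cross-section A).
Total input = 3042 + 1060 = 4102 W.
Radiated: εσ·A_surf·T⁴ with A_surf = A = 11.60 m².
T⁴ = 4102/(0.21·5.67×10⁻⁸·11.60) = 2.970×10¹⁰ K⁴.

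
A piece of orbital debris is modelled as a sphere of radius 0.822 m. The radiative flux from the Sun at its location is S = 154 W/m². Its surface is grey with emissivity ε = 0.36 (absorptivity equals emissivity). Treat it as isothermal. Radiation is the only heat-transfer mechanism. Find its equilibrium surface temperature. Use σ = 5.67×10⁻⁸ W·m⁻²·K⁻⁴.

At equilibrium, absorbed power = emitted power.
Absorbing cross-section = πr² = 2.123 m²; emitting surface = 4πr² = 8.491 m² (ratio 4).
εS·A_cross = εσ·A_surf·T⁴  ⇒  T⁴ = S/(4σ)   (ε cancels).
T⁴ = 154/(4·5.67×10⁻⁸) = 6.790×10⁸ K⁴.
T = (6.790×10⁸)^(1/4).

T ≈ 161 K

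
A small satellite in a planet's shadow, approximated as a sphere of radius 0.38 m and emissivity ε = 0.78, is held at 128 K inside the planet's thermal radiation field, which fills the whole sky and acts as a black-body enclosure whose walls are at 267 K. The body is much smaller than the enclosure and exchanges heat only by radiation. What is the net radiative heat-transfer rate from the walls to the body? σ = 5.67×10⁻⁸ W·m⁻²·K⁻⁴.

P_net ≈ 386 W

For a small grey body in a large enclosure: P_net = εσA(T_body⁴ − T_wall⁴).
A = 4πr² = 1.815 m²; T_body⁴ − T_wall⁴ = 2.684×10⁸ − 5.082×10⁹ = -4.814×10⁹ K⁴.
|P_net| = 0.78·5.67×10⁻⁸·1.815·4.814×10⁹.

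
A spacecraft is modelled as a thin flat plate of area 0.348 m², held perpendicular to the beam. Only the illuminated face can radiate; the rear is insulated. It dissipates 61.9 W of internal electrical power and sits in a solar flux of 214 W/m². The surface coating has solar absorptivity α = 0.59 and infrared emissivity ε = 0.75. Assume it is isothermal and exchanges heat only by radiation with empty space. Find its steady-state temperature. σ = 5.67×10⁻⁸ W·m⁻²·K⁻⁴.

T ≈ 291 K

At steady state, absorbed solar power + internal power = radiated power.
Absorbed: α·S·A_cross = 0.59·214·0.3480 = 43.94 W (cross-section A).
Total input = 43.94 + 61.9 = 105.8 W.
Radiated: εσ·A_surf·T⁴ with A_surf = A = 0.3480 m².
T⁴ = 105.8/(0.75·5.67×10⁻⁸·0.3480) = 7.152×10⁹ K⁴.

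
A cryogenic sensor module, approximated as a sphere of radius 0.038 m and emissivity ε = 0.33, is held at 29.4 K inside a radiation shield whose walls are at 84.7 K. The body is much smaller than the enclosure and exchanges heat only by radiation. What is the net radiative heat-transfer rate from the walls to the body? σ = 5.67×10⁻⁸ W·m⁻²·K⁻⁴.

For a small grey body in a large enclosure: P_net = εσA(T_body⁴ − T_wall⁴).
A = 4πr² = 0.01815 m²; T_body⁴ − T_wall⁴ = 7.471×10⁵ − 5.147×10⁷ = -5.072×10⁷ K⁴.
|P_net| = 0.33·5.67×10⁻⁸·0.01815·5.072×10⁷.

P_net ≈ 0.0172 W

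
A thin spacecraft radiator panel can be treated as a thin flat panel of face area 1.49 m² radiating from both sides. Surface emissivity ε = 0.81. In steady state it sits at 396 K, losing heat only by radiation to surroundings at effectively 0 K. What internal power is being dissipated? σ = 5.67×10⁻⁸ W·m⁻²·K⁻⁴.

Steady state: P = εσA T⁴.
A = 2·1.49 = 2.980 m²; T⁴ = (396)⁴ = 2.459×10¹⁰ K⁴.
P = 0.81 × 5.67×10⁻⁸ × 2.980 × 2.459×10¹⁰.

P ≈ 3370 W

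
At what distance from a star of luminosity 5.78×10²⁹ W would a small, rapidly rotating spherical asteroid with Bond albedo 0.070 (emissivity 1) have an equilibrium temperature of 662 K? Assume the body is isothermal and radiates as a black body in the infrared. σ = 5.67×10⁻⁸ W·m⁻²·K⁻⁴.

For an isothermal black-emitting sphere, (1−a)S·πr² = σ·4πr²·T⁴ ⇒ S = 4σT⁴/(1−a).
S = 4·5.67×10⁻⁸·(662)⁴/0.930 = 46840 W/m².
Flux falls as S = L/(4πd²), so d = √(L/(4πS)) = √(5.78×10²⁹/(4π·46840)).

d ≈ 9.91×10¹¹ m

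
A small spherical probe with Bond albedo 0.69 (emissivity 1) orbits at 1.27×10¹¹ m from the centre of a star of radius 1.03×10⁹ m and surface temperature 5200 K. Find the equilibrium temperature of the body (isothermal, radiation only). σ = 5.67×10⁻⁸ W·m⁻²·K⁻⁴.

The star's surface emits σT_*⁴; at distance d the flux is S = σT_*⁴(R_*/d)².
S = 5.67×10⁻⁸·(5200)⁴·(1.03×10⁹/1.27×10¹¹)² = 2727 W/m².
For an isothermal sphere T⁴ = (1−a)S/(4σ) = 3.727×10⁹ K⁴.

T ≈ 247 K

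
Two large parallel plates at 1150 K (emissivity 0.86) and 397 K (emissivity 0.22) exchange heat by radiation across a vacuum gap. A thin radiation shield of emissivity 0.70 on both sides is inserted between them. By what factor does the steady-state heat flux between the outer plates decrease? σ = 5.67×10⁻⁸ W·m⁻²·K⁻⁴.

factor ≈ 1.39

Without shield: q₀ = σΔ(T⁴)/(1/ε₁+1/ε₂−1) with denominator 4.708.
With shield the two gaps are in series; the resistances add: (1/ε₁+1/ε_s−1)+(1/ε_s+1/ε₂−1) = 1.591+4.974 = 6.565.
Heat-flux ratio q₀/q = 6.565/4.708.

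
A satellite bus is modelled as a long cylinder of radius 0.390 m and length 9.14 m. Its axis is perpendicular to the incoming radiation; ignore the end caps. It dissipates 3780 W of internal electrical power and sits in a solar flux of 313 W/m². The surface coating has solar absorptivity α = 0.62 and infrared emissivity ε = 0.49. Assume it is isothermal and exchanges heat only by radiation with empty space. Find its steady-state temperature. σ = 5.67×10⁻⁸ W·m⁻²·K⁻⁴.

At steady state, absorbed solar power + internal power = radiated power.
Absorbed: α·S·A_cross = 0.62·313·7.129 = 1383 W (cross-section 2rL).
Total input = 1383 + 3780 = 5163 W.
Radiated: εσ·A_surf·T⁴ with A_surf = 2πrL = 22.40 m².
T⁴ = 5163/(0.49·5.67×10⁻⁸·22.40) = 8.298×10⁹ K⁴.

T ≈ 302 K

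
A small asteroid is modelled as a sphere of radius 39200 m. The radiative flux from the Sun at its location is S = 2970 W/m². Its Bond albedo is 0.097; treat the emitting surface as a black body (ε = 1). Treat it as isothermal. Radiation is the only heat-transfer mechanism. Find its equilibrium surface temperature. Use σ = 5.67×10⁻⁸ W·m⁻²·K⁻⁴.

At equilibrium, absorbed power = emitted power.
Absorbing cross-section = πr² = 4.827×10⁹ m²; emitting surface = 4πr² = 1.931×10¹⁰ m² (ratio 4).
(1−a)S·A_cross = εσ·A_surf·T⁴  ⇒  T⁴ = (1−a)S/(4σ).
T⁴ = 0.903·2970/(4·5.67×10⁻⁸) = 1.182×10¹⁰ K⁴.
T = (1.182×10¹⁰)^(1/4).

T ≈ 330 K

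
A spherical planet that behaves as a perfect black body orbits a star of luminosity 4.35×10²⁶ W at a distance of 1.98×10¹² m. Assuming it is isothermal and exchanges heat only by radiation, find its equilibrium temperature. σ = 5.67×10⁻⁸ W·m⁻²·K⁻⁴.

T ≈ 79.0 K

First find the stellar flux at distance d: S = L/(4πd²) = 4.35×10²⁶/(4π·(1.98×10¹²)²) = 8.830 W/m².
For an isothermal sphere, absorbed (1−a)S·πr² = emitted σ·4πr²·T⁴, so T⁴ = (1−a)S/(4σ).
T⁴ = 1.00·8.830/(4·5.67×10⁻⁸) = 3.893×10⁷ K⁴.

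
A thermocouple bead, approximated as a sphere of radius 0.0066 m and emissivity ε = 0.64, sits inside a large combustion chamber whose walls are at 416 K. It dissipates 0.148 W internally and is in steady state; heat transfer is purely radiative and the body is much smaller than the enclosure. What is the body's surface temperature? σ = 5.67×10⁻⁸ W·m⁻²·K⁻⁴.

T ≈ 440 K

For a small grey body in a large enclosure, net radiated power = εσA(T⁴ − T_w⁴).
Steady state: P = εσA(T⁴ − T_w⁴) with A = 4πr² = 5.474×10⁻⁴ m².
T⁴ = P/(εσA) + T_w⁴ = 0.148/(0.64·5.67×10⁻⁸·5.474×10⁻⁴) + (416)⁴
    = 7.451×10⁹ + 2.995×10¹⁰ = 3.740×10¹⁰ K⁴.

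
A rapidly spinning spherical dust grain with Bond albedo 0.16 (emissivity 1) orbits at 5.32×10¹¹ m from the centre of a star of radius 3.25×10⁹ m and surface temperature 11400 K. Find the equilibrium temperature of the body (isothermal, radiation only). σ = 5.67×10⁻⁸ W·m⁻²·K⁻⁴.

The star's surface emits σT_*⁴; at distance d the flux is S = σT_*⁴(R_*/d)².
S = 5.67×10⁻⁸·(11400)⁴·(3.25×10⁹/5.32×10¹¹)² = 35740 W/m².
For an isothermal sphere T⁴ = (1−a)S/(4σ) = 1.324×10¹¹ K⁴.

T ≈ 603 K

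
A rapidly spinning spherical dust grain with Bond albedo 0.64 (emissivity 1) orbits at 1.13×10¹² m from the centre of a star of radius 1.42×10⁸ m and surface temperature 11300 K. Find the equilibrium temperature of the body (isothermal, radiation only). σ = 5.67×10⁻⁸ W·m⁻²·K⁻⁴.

T ≈ 69.4 K

The star's surface emits σT_*⁴; at distance d the flux is S = σT_*⁴(R_*/d)².
S = 5.67×10⁻⁸·(11300)⁴·(1.42×10⁸/1.13×10¹²)² = 14.60 W/m².
For an isothermal sphere T⁴ = (1−a)S/(4σ) = 2.317×10⁷ K⁴.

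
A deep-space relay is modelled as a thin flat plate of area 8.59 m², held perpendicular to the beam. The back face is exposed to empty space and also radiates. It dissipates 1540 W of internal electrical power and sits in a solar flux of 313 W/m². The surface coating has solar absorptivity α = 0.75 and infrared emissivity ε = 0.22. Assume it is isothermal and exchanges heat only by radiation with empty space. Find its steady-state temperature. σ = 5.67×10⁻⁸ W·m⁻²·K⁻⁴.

At steady state, absorbed solar power + internal power = radiated power.
Absorbed: α·S·A_cross = 0.75·313·8.590 = 2017 W (cross-section A).
Total input = 2017 + 1540 = 3557 W.
Radiated: εσ·A_surf·T⁴ with A_surf = 2A = 17.18 m².
T⁴ = 3557/(0.22·5.67×10⁻⁸·17.18) = 1.660×10¹⁰ K⁴.

T ≈ 359 K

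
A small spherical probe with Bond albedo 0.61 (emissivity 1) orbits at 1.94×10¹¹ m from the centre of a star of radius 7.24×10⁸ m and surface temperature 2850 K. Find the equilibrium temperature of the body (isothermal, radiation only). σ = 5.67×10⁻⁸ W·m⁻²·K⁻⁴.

T ≈ 97.3 K

The star's surface emits σT_*⁴; at distance d the flux is S = σT_*⁴(R_*/d)².
S = 5.67×10⁻⁸·(2850)⁴·(7.24×10⁸/1.94×10¹¹)² = 52.10 W/m².
For an isothermal sphere T⁴ = (1−a)S/(4σ) = 8.959×10⁷ K⁴.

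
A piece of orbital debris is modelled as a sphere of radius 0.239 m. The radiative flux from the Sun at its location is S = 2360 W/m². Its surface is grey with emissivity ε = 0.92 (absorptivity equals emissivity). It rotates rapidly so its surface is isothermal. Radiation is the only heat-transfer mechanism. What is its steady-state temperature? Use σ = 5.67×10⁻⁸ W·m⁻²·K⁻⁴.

T ≈ 319 K

At equilibrium, absorbed power = emitted power.
Absorbing cross-section = πr² = 0.1795 m²; emitting surface = 4πr² = 0.7178 m² (ratio 4).
εS·A_cross = εσ·A_surf·T⁴  ⇒  T⁴ = S/(4σ)   (ε cancels).
T⁴ = 2360/(4·5.67×10⁻⁸) = 1.041×10¹⁰ K⁴.
T = (1.041×10¹⁰)^(1/4).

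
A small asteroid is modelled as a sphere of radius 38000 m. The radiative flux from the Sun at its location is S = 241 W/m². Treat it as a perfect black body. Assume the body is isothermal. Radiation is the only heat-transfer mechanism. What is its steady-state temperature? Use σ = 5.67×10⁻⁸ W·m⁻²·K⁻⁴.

T ≈ 181 K

At equilibrium, absorbed power = emitted power.
Absorbing cross-section = πr² = 4.536×10⁹ m²; emitting surface = 4πr² = 1.815×10¹⁰ m² (ratio 4).
S·A_cross = εσ·A_surf·T⁴  ⇒  T⁴ = S/(4σ).
T⁴ = 1.00·241/(4·5.67×10⁻⁸) = 1.063×10⁹ K⁴.
T = (1.063×10⁹)^(1/4).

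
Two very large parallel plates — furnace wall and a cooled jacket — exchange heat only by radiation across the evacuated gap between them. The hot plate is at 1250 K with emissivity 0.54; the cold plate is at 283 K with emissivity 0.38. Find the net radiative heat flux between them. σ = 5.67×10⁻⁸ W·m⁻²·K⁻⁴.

For two infinite grey parallel plates, q = σ(T₁⁴ − T₂⁴)/(1/ε₁ + 1/ε₂ − 1).
T₁⁴ − T₂⁴ = 2.441×10¹² − 6.414×10⁹ = 2.435×10¹² K⁴.
1/ε₁ + 1/ε₂ − 1 = 1.852 + 2.632 − 1 = 3.483.
q = 5.67×10⁻⁸ × 2.435×10¹² / 3.483.

q ≈ 39600 W/m²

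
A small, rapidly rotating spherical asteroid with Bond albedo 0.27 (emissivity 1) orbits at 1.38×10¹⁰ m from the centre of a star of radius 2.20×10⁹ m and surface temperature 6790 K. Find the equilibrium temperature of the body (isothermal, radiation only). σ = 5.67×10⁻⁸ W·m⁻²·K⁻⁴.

The star's surface emits σT_*⁴; at distance d the flux is S = σT_*⁴(R_*/d)².
S = 5.67×10⁻⁸·(6790)⁴·(2.20×10⁹/1.38×10¹⁰)² = 3.063×10⁶ W/m².
For an isothermal sphere T⁴ = (1−a)S/(4σ) = 9.859×10¹² K⁴.

T ≈ 1770 K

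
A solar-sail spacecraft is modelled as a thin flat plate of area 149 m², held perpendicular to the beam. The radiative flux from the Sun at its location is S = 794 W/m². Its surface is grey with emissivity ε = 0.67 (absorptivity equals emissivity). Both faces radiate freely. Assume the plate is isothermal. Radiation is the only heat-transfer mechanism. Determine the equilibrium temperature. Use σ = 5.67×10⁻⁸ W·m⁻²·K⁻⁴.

At equilibrium, absorbed power = emitted power.
Absorbing cross-section = A = 149.0 m²; emitting surface = 2A = 298.0 m² (ratio 2).
εS·A_cross = εσ·A_surf·T⁴  ⇒  T⁴ = S/(2σ)   (ε cancels).
T⁴ = 794/(2·5.67×10⁻⁸) = 7.002×10⁹ K⁴.
T = (7.002×10⁹)^(1/4).

T ≈ 289 K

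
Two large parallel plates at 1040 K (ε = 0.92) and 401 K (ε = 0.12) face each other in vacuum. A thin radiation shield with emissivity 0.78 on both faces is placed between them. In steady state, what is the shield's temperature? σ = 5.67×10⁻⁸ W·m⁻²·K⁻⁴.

In steady state the net flux on the hot side equals that on the cold side.
σ(T₁⁴−T_s⁴)/D₁ = σ(T_s⁴−T₂⁴)/D₂, with D₁ = 1/ε₁+1/ε_s−1 = 1.369, D₂ = 1/ε_s+1/ε₂−1 = 8.615.
Solve for T_s⁴: T_s⁴ = (D₂·T₁⁴ + D₁·T₂⁴)/(D₁+D₂) = 1.013×10¹² K⁴.

T_s ≈ 1000 K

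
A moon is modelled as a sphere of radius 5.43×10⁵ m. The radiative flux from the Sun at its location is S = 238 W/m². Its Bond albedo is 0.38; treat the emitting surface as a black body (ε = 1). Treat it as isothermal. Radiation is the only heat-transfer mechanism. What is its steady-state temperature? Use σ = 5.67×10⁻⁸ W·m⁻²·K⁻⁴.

T ≈ 160 K

At equilibrium, absorbed power = emitted power.
Absorbing cross-section = πr² = 9.263×10¹¹ m²; emitting surface = 4πr² = 3.705×10¹² m² (ratio 4).
(1−a)S·A_cross = εσ·A_surf·T⁴  ⇒  T⁴ = (1−a)S/(4σ).
T⁴ = 0.620·238/(4·5.67×10⁻⁸) = 6.506×10⁸ K⁴.
T = (6.506×10⁸)^(1/4).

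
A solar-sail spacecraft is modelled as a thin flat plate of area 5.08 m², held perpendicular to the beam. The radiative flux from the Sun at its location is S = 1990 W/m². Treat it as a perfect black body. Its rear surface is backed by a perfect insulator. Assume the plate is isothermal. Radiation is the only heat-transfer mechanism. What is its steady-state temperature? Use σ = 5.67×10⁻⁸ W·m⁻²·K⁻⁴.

T ≈ 433 K

At equilibrium, absorbed power = emitted power.
Absorbing cross-section = A = 5.080 m²; emitting surface = A = 5.080 m² (ratio 1).
S·A_cross = εσ·A_surf·T⁴  ⇒  T⁴ = S/(1σ).
T⁴ = 1.00·1990/(1·5.67×10⁻⁸) = 3.510×10¹⁰ K⁴.
T = (3.510×10¹⁰)^(1/4).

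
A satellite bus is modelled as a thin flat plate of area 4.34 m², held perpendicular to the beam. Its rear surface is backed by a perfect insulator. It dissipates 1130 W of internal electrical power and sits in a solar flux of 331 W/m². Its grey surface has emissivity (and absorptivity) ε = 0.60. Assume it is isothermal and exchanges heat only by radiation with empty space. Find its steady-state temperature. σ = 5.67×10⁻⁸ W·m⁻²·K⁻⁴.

T ≈ 341 K

At steady state, absorbed solar power + internal power = radiated power.
Absorbed: α·S·A_cross = 0.60·331·4.340 = 861.9 W (cross-section A).
Total input = 861.9 + 1130 = 1992 W.
Radiated: εσ·A_surf·T⁴ with A_surf = A = 4.340 m².
T⁴ = 1992/(0.60·5.67×10⁻⁸·4.340) = 1.349×10¹⁰ K⁴.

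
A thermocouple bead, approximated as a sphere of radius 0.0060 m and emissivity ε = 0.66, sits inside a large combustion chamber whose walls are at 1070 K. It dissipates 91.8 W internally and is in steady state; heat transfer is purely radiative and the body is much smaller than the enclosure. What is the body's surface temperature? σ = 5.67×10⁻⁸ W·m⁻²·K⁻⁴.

For a small grey body in a large enclosure, net radiated power = εσA(T⁴ − T_w⁴).
Steady state: P = εσA(T⁴ − T_w⁴) with A = 4πr² = 4.524×10⁻⁴ m².
T⁴ = P/(εσA) + T_w⁴ = 91.8/(0.66·5.67×10⁻⁸·4.524×10⁻⁴) + (1070)⁴
    = 5.423×10¹² + 1.311×10¹² = 6.733×10¹² K⁴.

T ≈ 1610 K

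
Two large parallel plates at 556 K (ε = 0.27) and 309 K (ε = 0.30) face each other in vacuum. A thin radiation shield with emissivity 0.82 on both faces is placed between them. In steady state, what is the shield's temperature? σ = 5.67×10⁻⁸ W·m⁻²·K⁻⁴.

In steady state the net flux on the hot side equals that on the cold side.
σ(T₁⁴−T_s⁴)/D₁ = σ(T_s⁴−T₂⁴)/D₂, with D₁ = 1/ε₁+1/ε_s−1 = 3.923, D₂ = 1/ε_s+1/ε₂−1 = 3.553.
Solve for T_s⁴: T_s⁴ = (D₂·T₁⁴ + D₁·T₂⁴)/(D₁+D₂) = 5.020×10¹⁰ K⁴.

T_s ≈ 473 K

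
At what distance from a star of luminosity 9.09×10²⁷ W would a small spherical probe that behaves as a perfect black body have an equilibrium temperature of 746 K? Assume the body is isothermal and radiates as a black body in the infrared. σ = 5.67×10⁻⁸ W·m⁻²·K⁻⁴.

For an isothermal black-emitting sphere, (1−a)S·πr² = σ·4πr²·T⁴ ⇒ S = 4σT⁴/(1−a).
S = 4·5.67×10⁻⁸·(746)⁴/1.00 = 70240 W/m².
Flux falls as S = L/(4πd²), so d = √(L/(4πS)) = √(9.09×10²⁷/(4π·70240)).

d ≈ 1.01×10¹¹ m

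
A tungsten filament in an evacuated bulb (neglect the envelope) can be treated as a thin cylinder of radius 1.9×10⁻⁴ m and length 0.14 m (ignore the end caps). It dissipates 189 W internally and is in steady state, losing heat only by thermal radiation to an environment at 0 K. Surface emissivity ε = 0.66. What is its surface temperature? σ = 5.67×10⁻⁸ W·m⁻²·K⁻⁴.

T ≈ 2340 K

Steady state: internal power = radiated power, P = εσA T⁴.
Radiating area A = 2πrL = 1.671×10⁻⁴ m².
T⁴ = P/(εσA) = 189/(0.66·5.67×10⁻⁸·1.671×10⁻⁴) = 3.022×10¹³ K⁴.
T = (3.022×10¹³)^(1/4).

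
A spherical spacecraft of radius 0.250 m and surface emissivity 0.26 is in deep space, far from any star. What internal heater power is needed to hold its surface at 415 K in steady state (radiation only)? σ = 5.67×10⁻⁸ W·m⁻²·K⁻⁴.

P ≈ 343 W

P = εσ·4πr²·T⁴.
4πr² = 0.7854 m²; T⁴ = 2.966×10¹⁰ K⁴.
P = 0.26·5.67×10⁻⁸·0.7854·2.966×10¹⁰.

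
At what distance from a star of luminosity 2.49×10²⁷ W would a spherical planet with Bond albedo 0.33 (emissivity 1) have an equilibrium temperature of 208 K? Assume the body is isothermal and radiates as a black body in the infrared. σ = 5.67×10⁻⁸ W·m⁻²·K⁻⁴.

d ≈ 5.59×10¹¹ m

For an isothermal black-emitting sphere, (1−a)S·πr² = σ·4πr²·T⁴ ⇒ S = 4σT⁴/(1−a).
S = 4·5.67×10⁻⁸·(208)⁴/0.670 = 633.6 W/m².
Flux falls as S = L/(4πd²), so d = √(L/(4πS)) = √(2.49×10²⁷/(4π·633.6)).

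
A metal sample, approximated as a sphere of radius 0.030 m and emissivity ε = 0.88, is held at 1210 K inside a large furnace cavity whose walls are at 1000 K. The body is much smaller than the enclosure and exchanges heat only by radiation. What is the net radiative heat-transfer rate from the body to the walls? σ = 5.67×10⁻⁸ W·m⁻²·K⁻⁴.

For a small grey body in a large enclosure: P_net = εσA(T_body⁴ − T_wall⁴).
A = 4πr² = 0.01131 m²; T_body⁴ − T_wall⁴ = 2.144×10¹² − 1.000×10¹² = 1.144×10¹² K⁴.
|P_net| = 0.88·5.67×10⁻⁸·0.01131·1.144×10¹².

P_net ≈ 645 W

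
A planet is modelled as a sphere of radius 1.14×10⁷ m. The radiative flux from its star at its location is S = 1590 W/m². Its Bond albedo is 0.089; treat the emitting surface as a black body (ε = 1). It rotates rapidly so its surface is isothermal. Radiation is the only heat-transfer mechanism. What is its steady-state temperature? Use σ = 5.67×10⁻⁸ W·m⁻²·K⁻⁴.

T ≈ 283 K

At equilibrium, absorbed power = emitted power.
Absorbing cross-section = πr² = 4.083×10¹⁴ m²; emitting surface = 4πr² = 1.633×10¹⁵ m² (ratio 4).
(1−a)S·A_cross = εσ·A_surf·T⁴  ⇒  T⁴ = (1−a)S/(4σ).
T⁴ = 0.911·1590/(4·5.67×10⁻⁸) = 6.387×10⁹ K⁴.
T = (6.387×10⁹)^(1/4).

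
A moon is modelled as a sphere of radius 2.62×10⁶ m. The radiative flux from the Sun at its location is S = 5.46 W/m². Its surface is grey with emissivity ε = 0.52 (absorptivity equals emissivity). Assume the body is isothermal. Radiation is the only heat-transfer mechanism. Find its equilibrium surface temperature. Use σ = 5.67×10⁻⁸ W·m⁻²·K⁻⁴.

T ≈ 70.0 K

At equilibrium, absorbed power = emitted power.
Absorbing cross-section = πr² = 2.157×10¹³ m²; emitting surface = 4πr² = 8.626×10¹³ m² (ratio 4).
εS·A_cross = εσ·A_surf·T⁴  ⇒  T⁴ = S/(4σ)   (ε cancels).
T⁴ = 5.46/(4·5.67×10⁻⁸) = 2.407×10⁷ K⁴.
T = (2.407×10⁷)^(1/4).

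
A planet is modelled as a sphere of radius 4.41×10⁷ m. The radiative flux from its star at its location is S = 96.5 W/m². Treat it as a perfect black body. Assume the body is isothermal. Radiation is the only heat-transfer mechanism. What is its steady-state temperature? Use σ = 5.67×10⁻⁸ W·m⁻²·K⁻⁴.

At equilibrium, absorbed power = emitted power.
Absorbing cross-section = πr² = 6.110×10¹⁵ m²; emitting surface = 4πr² = 2.444×10¹⁶ m² (ratio 4).
S·A_cross = εσ·A_surf·T⁴  ⇒  T⁴ = S/(4σ).
T⁴ = 1.00·96.5/(4·5.67×10⁻⁸) = 4.255×10⁸ K⁴.
T = (4.255×10⁸)^(1/4).

T ≈ 144 K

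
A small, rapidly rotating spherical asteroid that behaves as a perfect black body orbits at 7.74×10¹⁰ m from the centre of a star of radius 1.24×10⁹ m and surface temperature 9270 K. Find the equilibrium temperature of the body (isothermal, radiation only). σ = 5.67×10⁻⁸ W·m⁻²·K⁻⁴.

T ≈ 830 K

The star's surface emits σT_*⁴; at distance d the flux is S = σT_*⁴(R_*/d)².
S = 5.67×10⁻⁸·(9270)⁴·(1.24×10⁹/7.74×10¹⁰)² = 1.075×10⁵ W/m².
For an isothermal sphere T⁴ = (1−a)S/(4σ) = 4.738×10¹¹ K⁴.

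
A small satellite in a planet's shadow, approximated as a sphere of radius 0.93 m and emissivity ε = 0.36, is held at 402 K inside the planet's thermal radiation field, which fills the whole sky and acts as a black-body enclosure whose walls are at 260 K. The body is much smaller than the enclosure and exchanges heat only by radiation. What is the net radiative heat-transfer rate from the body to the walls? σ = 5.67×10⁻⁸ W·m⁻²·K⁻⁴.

P_net ≈ 4780 W

For a small grey body in a large enclosure: P_net = εσA(T_body⁴ − T_wall⁴).
A = 4πr² = 10.87 m²; T_body⁴ − T_wall⁴ = 2.612×10¹⁰ − 4.570×10⁹ = 2.155×10¹⁰ K⁴.
|P_net| = 0.36·5.67×10⁻⁸·10.87·2.155×10¹⁰.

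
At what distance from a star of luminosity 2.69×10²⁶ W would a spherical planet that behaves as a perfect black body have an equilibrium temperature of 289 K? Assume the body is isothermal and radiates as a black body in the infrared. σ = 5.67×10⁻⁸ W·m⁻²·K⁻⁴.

For an isothermal black-emitting sphere, (1−a)S·πr² = σ·4πr²·T⁴ ⇒ S = 4σT⁴/(1−a).
S = 4·5.67×10⁻⁸·(289)⁴/1.00 = 1582 W/m².
Flux falls as S = L/(4πd²), so d = √(L/(4πS)) = √(2.69×10²⁶/(4π·1582)).

d ≈ 1.16×10¹¹ m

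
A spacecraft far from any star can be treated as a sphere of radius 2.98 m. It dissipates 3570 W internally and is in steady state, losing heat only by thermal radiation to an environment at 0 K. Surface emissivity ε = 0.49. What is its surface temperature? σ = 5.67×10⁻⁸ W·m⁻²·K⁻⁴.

Steady state: internal power = radiated power, P = εσA T⁴.
Radiating area A = 4πr² = 111.6 m².
T⁴ = P/(εσA) = 3570/(0.49·5.67×10⁻⁸·111.6) = 1.151×10⁹ K⁴.
T = (1.151×10⁹)^(1/4).

T ≈ 184 K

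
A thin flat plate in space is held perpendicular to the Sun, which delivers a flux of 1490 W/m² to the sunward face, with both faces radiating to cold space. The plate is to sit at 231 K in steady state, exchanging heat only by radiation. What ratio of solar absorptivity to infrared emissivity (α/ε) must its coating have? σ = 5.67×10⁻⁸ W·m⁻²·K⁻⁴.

α/ε ≈ 0.217

Balance: αS·A = εσ·2A·T⁴ ⇒ α/ε = 2σT⁴/S.
α/ε = 2·5.67×10⁻⁸·(231)⁴/1490 = 2·5.67×10⁻⁸·2.847×10⁹/1490.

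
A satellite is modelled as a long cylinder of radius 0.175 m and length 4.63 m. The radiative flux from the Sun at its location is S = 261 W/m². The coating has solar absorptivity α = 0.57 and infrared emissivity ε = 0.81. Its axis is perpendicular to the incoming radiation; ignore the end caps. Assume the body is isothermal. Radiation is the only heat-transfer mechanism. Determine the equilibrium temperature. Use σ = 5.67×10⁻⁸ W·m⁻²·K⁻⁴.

At equilibrium, absorbed power = emitted power.
Absorbing cross-section = 2rL = 1.620 m²; emitting surface = 2πrL = 5.091 m² (ratio π).
αS·A_cross = εσ·A_surf·T⁴  ⇒  T⁴ = αS/(ε·πσ).
T⁴ = 0.570·261/(0.81·π·5.67×10⁻⁸) = 1.031×10⁹ K⁴.
T = (1.031×10⁹)^(1/4).

T ≈ 179 K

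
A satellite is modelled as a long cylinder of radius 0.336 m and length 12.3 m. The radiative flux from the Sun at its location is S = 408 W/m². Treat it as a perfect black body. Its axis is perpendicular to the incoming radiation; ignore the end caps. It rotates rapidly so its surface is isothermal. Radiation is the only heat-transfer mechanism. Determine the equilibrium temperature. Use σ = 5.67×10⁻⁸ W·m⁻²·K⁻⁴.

At equilibrium, absorbed power = emitted power.
Absorbing cross-section = 2rL = 8.266 m²; emitting surface = 2πrL = 25.97 m² (ratio π).
S·A_cross = εσ·A_surf·T⁴  ⇒  T⁴ = S/(πσ).
T⁴ = 1.00·408/(π·5.67×10⁻⁸) = 2.290×10⁹ K⁴.
T = (2.290×10⁹)^(1/4).

T ≈ 219 K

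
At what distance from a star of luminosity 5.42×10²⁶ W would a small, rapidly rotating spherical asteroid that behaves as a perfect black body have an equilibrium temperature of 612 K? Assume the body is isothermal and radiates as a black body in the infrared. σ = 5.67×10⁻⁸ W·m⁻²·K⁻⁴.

For an isothermal black-emitting sphere, (1−a)S·πr² = σ·4πr²·T⁴ ⇒ S = 4σT⁴/(1−a).
S = 4·5.67×10⁻⁸·(612)⁴/1.00 = 31820 W/m².
Flux falls as S = L/(4πd²), so d = √(L/(4πS)) = √(5.42×10²⁶/(4π·31820)).

d ≈ 3.68×10¹⁰ m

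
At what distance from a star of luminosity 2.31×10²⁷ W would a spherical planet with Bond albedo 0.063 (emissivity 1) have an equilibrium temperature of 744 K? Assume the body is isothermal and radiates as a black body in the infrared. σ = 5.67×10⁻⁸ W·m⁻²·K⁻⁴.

For an isothermal black-emitting sphere, (1−a)S·πr² = σ·4πr²·T⁴ ⇒ S = 4σT⁴/(1−a).
S = 4·5.67×10⁻⁸·(744)⁴/0.937 = 74160 W/m².
Flux falls as S = L/(4πd²), so d = √(L/(4πS)) = √(2.31×10²⁷/(4π·74160)).

d ≈ 4.98×10¹⁰ m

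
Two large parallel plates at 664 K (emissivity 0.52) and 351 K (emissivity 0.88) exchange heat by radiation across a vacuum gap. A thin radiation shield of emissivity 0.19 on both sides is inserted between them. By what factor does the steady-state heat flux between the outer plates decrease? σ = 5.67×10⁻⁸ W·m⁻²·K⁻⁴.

Without shield: q₀ = σΔ(T⁴)/(1/ε₁+1/ε₂−1) with denominator 2.059.
With shield the two gaps are in series; the resistances add: (1/ε₁+1/ε_s−1)+(1/ε_s+1/ε₂−1) = 6.186+5.400 = 11.59.
Heat-flux ratio q₀/q = 11.59/2.059.

factor ≈ 5.63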